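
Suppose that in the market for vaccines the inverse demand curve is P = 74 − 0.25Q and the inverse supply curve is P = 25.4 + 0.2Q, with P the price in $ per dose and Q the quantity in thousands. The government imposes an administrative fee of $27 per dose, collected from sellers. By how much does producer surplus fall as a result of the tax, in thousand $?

Producer surplus falls by $936 thousand.

Rewrite in direct form: Qd = 296 − 4P and Qs = 5P − 127.
Before the tax: set 296 − 4P = 5P − 127 → P* = $47, Q* = 108.
With the tax collected from sellers, supply shifts: Qs = 5(P − 27) − 127.
Solving gives Q = 48 with buyers paying $62 and sellers receiving $35 (the $27 wedge).
ΔPS is the trapezoid between Q = 48 and Q = 108 of height $12: ½ · (108 + 48) · 12 = $936.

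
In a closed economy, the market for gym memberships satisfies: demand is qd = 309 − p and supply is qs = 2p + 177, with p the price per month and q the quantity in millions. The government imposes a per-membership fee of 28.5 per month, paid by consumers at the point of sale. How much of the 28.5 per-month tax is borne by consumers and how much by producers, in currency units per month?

Before the tax: set 309 − p = 2p + 177 → p* = 44, q* = 265.
With the tax collected from consumers, demand (in seller-price terms) shifts: qd = 309 − (p + 28.5).
New equilibrium: consumers pay 63, producers receive 34.5, q = 246. (Wedge: pb − ps = 28.5.)
Burden on consumers: 19; on producers: 9.5. (They sum to 28.5.)

Consumers bear 19 per month; producers bear 9.5 per month.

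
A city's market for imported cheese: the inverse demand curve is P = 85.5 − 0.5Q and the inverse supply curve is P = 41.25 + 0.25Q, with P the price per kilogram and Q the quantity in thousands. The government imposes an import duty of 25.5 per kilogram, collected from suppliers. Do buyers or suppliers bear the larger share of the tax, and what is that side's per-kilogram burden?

Buyers bear the larger share: 17 per kilogram.

Rewrite in direct form: Qd = 171 − 2P and Qs = 4P − 165.
Before the tax: set 171 − 2P = 4P − 165 → P* = 56, Q* = 59.
With the tax collected from suppliers, supply shifts: Qs = 4(P − 25.5) − 165.
New equilibrium: buyers pay 73, suppliers receive 47.5, Q = 25. (Wedge: Pb − Ps = 25.5.)
Per-kilogram burden: buyers 17, suppliers 8.5.
Buyers take the larger share because demand is less price-elastic here (demand slope 2 vs supply slope 4).
The less price-elastic side of the market bears the larger share of a per-unit tax.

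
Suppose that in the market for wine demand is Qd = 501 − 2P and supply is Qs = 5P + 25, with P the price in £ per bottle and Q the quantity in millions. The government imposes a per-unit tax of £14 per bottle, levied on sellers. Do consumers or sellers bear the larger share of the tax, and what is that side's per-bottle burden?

Consumers bear the larger share: £10 per bottle.

Before the tax: set 501 − 2P = 5P + 25 → P* = £68, Q* = 365.
With the tax collected from sellers, supply shifts: Qs = 5(P − 14) + 25.
Solving gives Q = 345 with consumers paying £78 and sellers receiving £64 (the £14 wedge).
Per-bottle burden: consumers £10, sellers £4.
Consumers take the larger share because demand is less price-elastic here (demand slope 2 vs supply slope 5).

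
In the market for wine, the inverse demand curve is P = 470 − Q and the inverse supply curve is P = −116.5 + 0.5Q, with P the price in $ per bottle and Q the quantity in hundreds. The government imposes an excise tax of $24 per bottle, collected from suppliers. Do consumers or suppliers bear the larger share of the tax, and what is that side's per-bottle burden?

Consumers bear the larger share: $16 per bottle.

Inverting to Q(P) form: Qd = 470 − P; Qs = 2P + 233.
Before the tax: set 470 − P = 2P + 233 → P* = $79, Q* = 391.
With the tax collected from suppliers, supply shifts: Qs = 2(P − 24) + 233.
New equilibrium: consumers pay $95, suppliers receive $71, Q = 375. (Wedge: Pb − Ps = 24.)
Per-bottle burden: consumers $16, suppliers $8.
Consumers take the larger share because demand is less price-elastic here (demand slope 1 vs supply slope 2).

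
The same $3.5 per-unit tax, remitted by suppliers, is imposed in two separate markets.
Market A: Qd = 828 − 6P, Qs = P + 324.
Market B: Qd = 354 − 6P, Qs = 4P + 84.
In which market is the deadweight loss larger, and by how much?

Market A: pre-tax P* = $72, Q* = 396; post-tax Q = 393; deadweight loss = $5.25.
Market B: pre-tax P* = $27, Q* = 192; post-tax Q = 183.6; deadweight loss = $14.7.
Difference: $5.25 vs $14.7 → market B is larger by $9.45.

Market B, by $9.45.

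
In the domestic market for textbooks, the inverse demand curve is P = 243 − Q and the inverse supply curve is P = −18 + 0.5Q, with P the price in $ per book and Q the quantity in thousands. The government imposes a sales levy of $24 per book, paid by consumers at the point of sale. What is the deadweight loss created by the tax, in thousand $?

Inverting to Q(P) form: Qd = 243 − P; Qs = 2P + 36.
Before the tax: set 243 − P = 2P + 36 → P* = $69, Q* = 174.
With the tax collected from consumers, demand (in seller-price terms) shifts: Qd = 243 − (P + 24).
New equilibrium: consumers pay $85, sellers receive $61, Q = 158. (Wedge: Pb − Ps = 24.)
Quantity falls by |ΔQ| = |174 − 158| = 16.
DWL = ½ · t · |ΔQ| = ½ · 24 · 16 = $192.

Deadweight loss = $192 thousand.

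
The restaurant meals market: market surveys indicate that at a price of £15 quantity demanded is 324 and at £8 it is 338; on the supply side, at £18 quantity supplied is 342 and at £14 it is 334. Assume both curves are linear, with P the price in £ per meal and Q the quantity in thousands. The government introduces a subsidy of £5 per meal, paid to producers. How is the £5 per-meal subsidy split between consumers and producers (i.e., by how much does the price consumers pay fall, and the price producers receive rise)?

Consumers gain £2.5 per meal; producers gain £2.5 per meal.

Demand slope: (338 − 324)/(8 − 15) = -2, so Qd = 354 − 2P.
Supply slope: (334 − 342)/(14 − 18) = 2, so Qs = 2P + 306.
Before the subsidy: set 354 − 2P = 2P + 306 → P* = £12, Q* = 330.
With a per-unit subsidy paid to producers, each receives P + 5 per unit sold, so supply becomes Qs = 2(P + 5) + 306.
Solving gives Q = 335 with consumers paying £9.5 and producers receiving £14.5 (the £5 wedge).
Gain to consumers: £2.5; to producers: £2.5. (They sum to £5.)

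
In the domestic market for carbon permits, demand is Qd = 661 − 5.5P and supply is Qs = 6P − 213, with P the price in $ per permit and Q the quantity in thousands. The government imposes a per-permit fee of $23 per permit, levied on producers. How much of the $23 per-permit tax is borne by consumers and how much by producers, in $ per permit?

Consumers bear $12 per permit; producers bear $11 per permit.

Without the tax, 661 − 5.5P = 6P − 213 gives 11.5P = 874, so P* = $76 and Q* = 243.
With the tax collected from producers, supply shifts: Qs = 6(P − 23) − 213.
New equilibrium: consumers pay $88, producers receive $65, Q = 177. (Wedge: Pb − Ps = 23.)
Burden on consumers: $12; on producers: $11. (They sum to $23.)
The less price-elastic side of the market bears the larger share of a per-unit tax.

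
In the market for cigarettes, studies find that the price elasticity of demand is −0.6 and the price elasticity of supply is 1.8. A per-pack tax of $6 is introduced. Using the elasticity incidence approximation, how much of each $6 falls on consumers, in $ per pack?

Consumers bear ≈ $4.5 per pack.

Incidence ratio: consumers' share ≈ εs / (εs + |εd|) = 1.8 / (1.8 + 0.6) = 0.75.
So consumers bear ≈ 0.75 × $6 = $4.5; suppliers bear $1.5.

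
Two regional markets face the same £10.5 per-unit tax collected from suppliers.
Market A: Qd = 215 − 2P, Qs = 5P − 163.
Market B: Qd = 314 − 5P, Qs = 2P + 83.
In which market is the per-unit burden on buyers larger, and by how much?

Market A: pre-tax P* = £54, Q* = 107; post-tax Q = 92; per-unit burden on buyers = £7.5.
Market B: pre-tax P* = £33, Q* = 149; post-tax Q = 134; per-unit burden on buyers = £3.
Difference: £7.5 vs £3 → market A is larger by £4.5.

Market A, by £4.5.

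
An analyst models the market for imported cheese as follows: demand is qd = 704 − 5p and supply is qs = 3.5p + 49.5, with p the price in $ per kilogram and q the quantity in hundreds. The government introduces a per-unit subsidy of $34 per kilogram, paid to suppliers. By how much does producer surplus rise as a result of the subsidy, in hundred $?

Before the subsidy: set 704 − 5p = 3.5p + 49.5 → p* = $77, q* = 319.
With a per-unit subsidy paid to suppliers, each receives p + 34 per unit sold, so supply becomes qs = 3.5(p + 34) + 49.5.
Solving gives q = 389 with buyers paying $63 and suppliers receiving $97 (the $34 wedge).
ΔPS is the trapezoid between Q = 389 and Q = 319 of height $20: ½ · (319 + 389) · 20 = $7080.

Producer surplus rises by $7080 hundred.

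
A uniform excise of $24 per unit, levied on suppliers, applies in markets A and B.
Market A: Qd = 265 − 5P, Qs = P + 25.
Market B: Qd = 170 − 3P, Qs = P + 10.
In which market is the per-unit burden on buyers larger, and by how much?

Market A: pre-tax P* = $40, Q* = 65; post-tax Q = 45; per-unit burden on buyers = $4.
Market B: pre-tax P* = $40, Q* = 50; post-tax Q = 32; per-unit burden on buyers = $6.
Difference: $4 vs $6 → market B is larger by $2.

Market B, by $2.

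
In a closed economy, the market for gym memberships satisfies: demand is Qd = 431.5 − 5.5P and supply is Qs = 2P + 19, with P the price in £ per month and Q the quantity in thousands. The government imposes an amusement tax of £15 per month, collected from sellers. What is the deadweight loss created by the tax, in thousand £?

Deadweight loss = £165 thousand.

Before the tax: set 431.5 − 5.5P = 2P + 19 → P* = £55, Q* = 129.
With the tax collected from sellers, supply shifts: Qs = 2(P − 15) + 19.
Solving gives Q = 107 with buyers paying £59 and sellers receiving £44 (the £15 wedge).
Quantity falls by |ΔQ| = |129 − 107| = 22.
DWL = ½ · t · |ΔQ| = ½ · 15 · 22 = £165.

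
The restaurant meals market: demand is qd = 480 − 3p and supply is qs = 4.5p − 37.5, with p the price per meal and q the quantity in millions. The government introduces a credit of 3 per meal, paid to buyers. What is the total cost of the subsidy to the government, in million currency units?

Before the subsidy: set 480 − 3p = 4.5p − 37.5 → p* = 69, q* = 273.
With a per-unit subsidy paid to buyers, each effectively pays p − 3, so demand becomes qd = 480 − 3(p − 3).
New equilibrium: buyers pay 67.2, producers receive 70.2, q = 278.4. (Wedge: pb − ps = −3.)
Outlay = t · Q = 3 · 278.4 = 835.2.

Government outlay = 835.2 million.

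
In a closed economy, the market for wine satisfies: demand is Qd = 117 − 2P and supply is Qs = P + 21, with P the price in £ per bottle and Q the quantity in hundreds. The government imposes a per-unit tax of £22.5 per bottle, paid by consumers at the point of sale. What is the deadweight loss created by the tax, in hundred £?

Deadweight loss = £168.75 hundred.

Without the tax, 117 − 2P = P + 21 gives 3P = 96, so P* = £32 and Q* = 53.
With the tax collected from consumers, demand (in seller-price terms) shifts: Qd = 117 − 2(P + 22.5).
New equilibrium: consumers pay £39.5, suppliers receive £17, Q = 38. (Wedge: Pb − Ps = 22.5.)
Quantity falls by |ΔQ| = |53 − 38| = 15.
DWL = ½ · t · |ΔQ| = ½ · 22.5 · 15 = £168.75.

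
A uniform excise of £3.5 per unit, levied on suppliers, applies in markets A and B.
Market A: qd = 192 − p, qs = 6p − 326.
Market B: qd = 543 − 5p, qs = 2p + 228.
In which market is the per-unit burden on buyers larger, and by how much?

Market A, by £2.

Market A: pre-tax p* = £74, q* = 118; post-tax q = 115; per-unit burden on buyers = £3.
Market B: pre-tax p* = £45, q* = 318; post-tax q = 313; per-unit burden on buyers = £1.
Difference: £3 vs £1 → market A is larger by £2.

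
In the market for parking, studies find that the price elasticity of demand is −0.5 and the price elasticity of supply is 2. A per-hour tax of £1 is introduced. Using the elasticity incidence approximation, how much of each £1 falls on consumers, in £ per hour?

Consumers bear ≈ £0.8 per hour.

Incidence ratio: consumers' share ≈ εs / (εs + |εd|) = 2 / (2 + 0.5) = 0.8.
So consumers bear ≈ 0.8 × £1 = £0.8; suppliers bear £0.2.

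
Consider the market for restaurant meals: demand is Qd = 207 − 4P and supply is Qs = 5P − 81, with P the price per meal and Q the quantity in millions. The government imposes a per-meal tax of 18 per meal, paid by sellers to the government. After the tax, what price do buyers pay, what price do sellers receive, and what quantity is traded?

Buyers pay 42; sellers receive 24; quantity = 39.

Without the tax, 207 − 4P = 5P − 81 gives 9P = 288, so P* = 32 and Q* = 79.
With the tax collected from sellers, supply shifts: Qs = 5(P − 18) − 81.
New equilibrium: buyers pay 42, sellers receive 24, Q = 39. (Wedge: Pb − Ps = 18.)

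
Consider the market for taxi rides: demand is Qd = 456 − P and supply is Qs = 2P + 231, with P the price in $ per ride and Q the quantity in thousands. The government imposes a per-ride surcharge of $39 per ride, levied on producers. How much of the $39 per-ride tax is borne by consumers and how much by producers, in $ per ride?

Consumers bear $26 per ride; producers bear $13 per ride.

Before the tax: set 456 − P = 2P + 231 → P* = $75, Q* = 381.
With the tax collected from producers, supply shifts: Qs = 2(P − 39) + 231.
Solving gives Q = 355 with consumers paying $101 and producers receiving $62 (the $39 wedge).
Burden on consumers: $26; on producers: $13. (They sum to $39.)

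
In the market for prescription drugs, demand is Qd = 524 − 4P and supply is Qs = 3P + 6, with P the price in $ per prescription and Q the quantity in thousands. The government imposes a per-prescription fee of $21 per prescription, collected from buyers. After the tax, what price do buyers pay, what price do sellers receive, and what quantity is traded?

Buyers pay $83; sellers receive $62; quantity = 192.

Without the tax, 524 − 4P = 3P + 6 gives 7P = 518, so P* = $74 and Q* = 228.
With the tax collected from buyers, demand (in seller-price terms) shifts: Qd = 524 − 4(P + 21).
New equilibrium: buyers pay $83, sellers receive $62, Q = 192. (Wedge: Pb − Ps = 21.)
The less price-elastic side of the market bears the larger share of a per-unit tax.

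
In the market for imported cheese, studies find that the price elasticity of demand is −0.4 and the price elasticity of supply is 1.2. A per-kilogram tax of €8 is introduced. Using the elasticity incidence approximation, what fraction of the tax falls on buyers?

Buyers' share ≈ 0.75.

Incidence ratio: buyers' share ≈ εs / (εs + |εd|) = 1.2 / (1.2 + 0.4) = 0.75.
Supply is the more elastic side, so buyers bear the larger share.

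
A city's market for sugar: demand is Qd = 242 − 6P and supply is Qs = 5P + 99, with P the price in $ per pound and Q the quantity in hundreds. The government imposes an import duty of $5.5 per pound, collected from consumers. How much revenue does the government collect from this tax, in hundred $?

Tax revenue = $819.5 hundred.

Without the tax, 242 − 6P = 5P + 99 gives 11P = 143, so P* = $13 and Q* = 164.
With the tax collected from consumers, demand (in seller-price terms) shifts: Qd = 242 − 6(P + 5.5).
Solving gives Q = 149 with consumers paying $15.5 and suppliers receiving $10 (the $5.5 wedge).
Revenue = t · Q = 5.5 · 149 = $819.5.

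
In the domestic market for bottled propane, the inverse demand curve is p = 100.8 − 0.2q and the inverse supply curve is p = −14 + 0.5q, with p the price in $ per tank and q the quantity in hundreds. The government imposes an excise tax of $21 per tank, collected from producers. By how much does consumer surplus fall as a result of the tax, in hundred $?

Rewrite in direct form: qd = 504 − 5p and qs = 2p + 28.
Without the tax, 504 − 5p = 2p + 28 gives 7p = 476, so p* = $68 and q* = 164.
With the tax collected from producers, supply shifts: qs = 2(p − 21) + 28.
New equilibrium: buyers pay $74, producers receive $53, q = 134. (Wedge: pb − ps = 21.)
ΔCS is the trapezoid between Q = 134 and Q = 164 of height $6: ½ · (164 + 134) · 6 = $894.

Consumer surplus falls by $894 hundred.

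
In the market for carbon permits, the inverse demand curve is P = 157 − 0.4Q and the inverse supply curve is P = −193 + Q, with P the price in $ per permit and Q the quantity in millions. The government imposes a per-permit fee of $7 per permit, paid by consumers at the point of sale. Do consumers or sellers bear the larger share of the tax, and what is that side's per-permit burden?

Sellers bear the larger share: $5 per permit.

Inverting to Q(P) form: Qd = 392.5 − 2.5P; Qs = P + 193.
Without the tax, 392.5 − 2.5P = P + 193 gives 3.5P = 199.5, so P* = $57 and Q* = 250.
With the tax collected from consumers, demand (in seller-price terms) shifts: Qd = 392.5 − 2.5(P + 7).
Solving gives Q = 245 with consumers paying $59 and sellers receiving $52 (the $7 wedge).
Per-permit burden: consumers $2, sellers $5.
Sellers take the larger share because supply is less price-elastic here (demand slope 2.5 vs supply slope 1).
The less price-elastic side of the market bears the larger share of a per-unit tax.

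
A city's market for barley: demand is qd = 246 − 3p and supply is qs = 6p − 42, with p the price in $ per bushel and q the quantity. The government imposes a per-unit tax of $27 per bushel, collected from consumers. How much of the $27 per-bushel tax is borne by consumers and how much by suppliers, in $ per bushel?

Before the tax: set 246 − 3p = 6p − 42 → p* = $32, q* = 150.
With the tax collected from consumers, demand (in seller-price terms) shifts: qd = 246 − 3(p + 27).
Solving gives q = 96 with consumers paying $50 and suppliers receiving $23 (the $27 wedge).
Burden on consumers: $18; on suppliers: $9. (They sum to $27.)
The less price-elastic side of the market bears the larger share of a per-unit tax.

Consumers bear $18 per bushel; suppliers bear $9 per bushel.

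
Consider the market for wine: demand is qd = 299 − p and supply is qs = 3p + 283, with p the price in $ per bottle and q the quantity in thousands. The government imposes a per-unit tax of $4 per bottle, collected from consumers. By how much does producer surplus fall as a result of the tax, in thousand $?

Producer surplus falls by $293.5 thousand.

Without the tax, 299 − p = 3p + 283 gives 4p = 16, so p* = $4 and q* = 295.
With the tax collected from consumers, demand (in seller-price terms) shifts: qd = 299 − (p + 4).
Solving gives q = 292 with consumers paying $7 and producers receiving $3 (the $4 wedge).
ΔPS is the trapezoid between Q = 292 and Q = 295 of height $1: ½ · (295 + 292) · 1 = $293.5.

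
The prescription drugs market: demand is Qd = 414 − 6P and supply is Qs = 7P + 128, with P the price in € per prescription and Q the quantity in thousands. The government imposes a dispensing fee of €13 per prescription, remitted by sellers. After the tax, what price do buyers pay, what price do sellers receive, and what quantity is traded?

Without the tax, 414 − 6P = 7P + 128 gives 13P = 286, so P* = €22 and Q* = 282.
With the tax collected from sellers, supply shifts: Qs = 7(P − 13) + 128.
New equilibrium: buyers pay €29, sellers receive €16, Q = 240. (Wedge: Pb − Ps = 13.)

Buyers pay €29; sellers receive €16; quantity = 240.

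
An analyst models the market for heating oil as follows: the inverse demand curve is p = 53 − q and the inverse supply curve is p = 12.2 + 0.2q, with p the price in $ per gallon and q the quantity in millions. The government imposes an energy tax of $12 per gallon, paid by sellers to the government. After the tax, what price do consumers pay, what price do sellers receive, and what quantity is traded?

Inverting to q(p) form: qd = 53 − p; qs = 5p − 61.
Before the tax: set 53 − p = 5p − 61 → p* = $19, q* = 34.
With the tax collected from sellers, supply shifts: qs = 5(p − 12) − 61.
Solving gives q = 24 with consumers paying $29 and sellers receiving $17 (the $12 wedge).

Consumers pay $29; sellers receive $17; quantity = 24.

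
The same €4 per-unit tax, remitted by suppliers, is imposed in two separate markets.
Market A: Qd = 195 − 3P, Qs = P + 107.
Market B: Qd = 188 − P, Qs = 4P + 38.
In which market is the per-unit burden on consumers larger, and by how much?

Market A: pre-tax P* = €22, Q* = 129; post-tax Q = 126; per-unit burden on consumers = €1.
Market B: pre-tax P* = €30, Q* = 158; post-tax Q = 154.8; per-unit burden on consumers = €3.2.
Difference: €1 vs €3.2 → market B is larger by €2.2.

Market B, by €2.2.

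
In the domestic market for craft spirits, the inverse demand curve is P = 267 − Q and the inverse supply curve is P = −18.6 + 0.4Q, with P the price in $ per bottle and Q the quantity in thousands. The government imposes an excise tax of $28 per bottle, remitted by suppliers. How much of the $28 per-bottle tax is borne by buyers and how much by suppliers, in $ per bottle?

Rewrite in direct form: Qd = 267 − P and Qs = 2.5P + 46.5.
Before the tax: set 267 − P = 2.5P + 46.5 → P* = $63, Q* = 204.
With the tax collected from suppliers, supply shifts: Qs = 2.5(P − 28) + 46.5.
New equilibrium: buyers pay $83, suppliers receive $55, Q = 184. (Wedge: Pb − Ps = 28.)
Burden on buyers: $20; on suppliers: $8. (They sum to $28.)
The less price-elastic side of the market bears the larger share of a per-unit tax.

Buyers bear $20 per bottle; suppliers bear $8 per bottle.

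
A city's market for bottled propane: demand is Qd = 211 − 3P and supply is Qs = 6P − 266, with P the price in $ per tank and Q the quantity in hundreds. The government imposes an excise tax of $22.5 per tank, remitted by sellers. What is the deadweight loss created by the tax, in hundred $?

Before the tax: set 211 − 3P = 6P − 266 → P* = $53, Q* = 52.
With the tax collected from sellers, supply shifts: Qs = 6(P − 22.5) − 266.
New equilibrium: consumers pay $68, sellers receive $45.5, Q = 7. (Wedge: Pb − Ps = 22.5.)
Quantity falls by |ΔQ| = |52 − 7| = 45.
DWL = ½ · t · |ΔQ| = ½ · 22.5 · 45 = $506.25.

Deadweight loss = $506.25 hundred.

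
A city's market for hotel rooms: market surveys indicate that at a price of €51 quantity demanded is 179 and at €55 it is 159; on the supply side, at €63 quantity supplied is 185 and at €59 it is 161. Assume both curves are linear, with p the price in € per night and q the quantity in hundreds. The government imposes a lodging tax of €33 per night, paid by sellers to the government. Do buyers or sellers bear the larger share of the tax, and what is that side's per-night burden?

Buyers bear the larger share: €18 per night.

Demand slope: (159 − 179)/(55 − 51) = -5, so qd = 434 − 5p.
Supply slope: (161 − 185)/(59 − 63) = 6, so qs = 6p − 193.
Without the tax, 434 − 5p = 6p − 193 gives 11p = 627, so p* = €57 and q* = 149.
With the tax collected from sellers, supply shifts: qs = 6(p − 33) − 193.
Solving gives q = 59 with buyers paying €75 and sellers receiving €42 (the €33 wedge).
Per-night burden: buyers €18, sellers €15.
Buyers take the larger share because demand is less price-elastic here (demand slope 5 vs supply slope 6).
The less price-elastic side of the market bears the larger share of a per-unit tax.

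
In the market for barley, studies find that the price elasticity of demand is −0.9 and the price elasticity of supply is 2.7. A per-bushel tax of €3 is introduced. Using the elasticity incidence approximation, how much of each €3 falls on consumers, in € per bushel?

Incidence ratio: consumers' share ≈ εs / (εs + |εd|) = 2.7 / (2.7 + 0.9) = 0.75.
So consumers bear ≈ 0.75 × €3 = €2.25; sellers bear €0.75.

Consumers bear ≈ €2.25 per bushel.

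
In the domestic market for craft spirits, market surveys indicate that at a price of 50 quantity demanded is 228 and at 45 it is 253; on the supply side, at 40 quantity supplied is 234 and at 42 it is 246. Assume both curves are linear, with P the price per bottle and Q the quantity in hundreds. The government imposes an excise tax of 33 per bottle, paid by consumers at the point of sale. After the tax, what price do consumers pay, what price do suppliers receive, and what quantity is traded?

Consumers pay 62; suppliers receive 29; quantity = 168.

Demand slope: (253 − 228)/(45 − 50) = -5, so Qd = 478 − 5P.
Supply slope: (246 − 234)/(42 − 40) = 6, so Qs = 6P − 6.
Without the tax, 478 − 5P = 6P − 6 gives 11P = 484, so P* = 44 and Q* = 258.
With the tax collected from consumers, demand (in seller-price terms) shifts: Qd = 478 − 5(P + 33).
New equilibrium: consumers pay 62, suppliers receive 29, Q = 168. (Wedge: Pb − Ps = 33.)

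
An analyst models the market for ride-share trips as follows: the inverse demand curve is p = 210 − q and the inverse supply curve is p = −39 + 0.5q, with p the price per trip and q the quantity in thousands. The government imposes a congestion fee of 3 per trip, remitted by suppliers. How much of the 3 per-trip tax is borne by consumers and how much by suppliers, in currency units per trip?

Rewrite in direct form: qd = 210 − p and qs = 2p + 78.
Before the tax: set 210 − p = 2p + 78 → p* = 44, q* = 166.
With the tax collected from suppliers, supply shifts: qs = 2(p − 3) + 78.
New equilibrium: consumers pay 46, suppliers receive 43, q = 164. (Wedge: pb − ps = 3.)
Burden on consumers: 2; on suppliers: 1. (They sum to 3.)

Consumers bear 2 per trip; suppliers bear 1 per trip.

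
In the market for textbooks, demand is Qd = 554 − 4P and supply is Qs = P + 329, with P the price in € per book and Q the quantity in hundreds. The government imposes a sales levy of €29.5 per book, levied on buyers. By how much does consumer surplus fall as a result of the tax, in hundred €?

Consumer surplus falls by €2136.98 hundred.

Before the tax: set 554 − 4P = P + 329 → P* = €45, Q* = 374.
With the tax collected from buyers, demand (in seller-price terms) shifts: Qd = 554 − 4(P + 29.5).
Solving gives Q = 350.4 with buyers paying €50.9 and sellers receiving €21.4 (the €29.5 wedge).
ΔCS is the trapezoid between Q = 350.4 and Q = 374 of height €5.9: ½ · (374 + 350.4) · 5.9 = €2136.98.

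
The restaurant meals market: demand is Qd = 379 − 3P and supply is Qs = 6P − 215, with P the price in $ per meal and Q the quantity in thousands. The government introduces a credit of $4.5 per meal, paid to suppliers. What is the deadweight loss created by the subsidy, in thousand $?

Before the subsidy: set 379 − 3P = 6P − 215 → P* = $66, Q* = 181.
With a per-unit subsidy paid to suppliers, each receives P + 4.5 per unit sold, so supply becomes Qs = 6(P + 4.5) − 215.
New equilibrium: consumers pay $63, suppliers receive $67.5, Q = 190. (Wedge: Pb − Ps = −4.5.)
Quantity rises by |ΔQ| = |181 − 190| = 9.
DWL = ½ · t · |ΔQ| = ½ · 4.5 · 9 = $20.25.

Deadweight loss = $20.25 thousand.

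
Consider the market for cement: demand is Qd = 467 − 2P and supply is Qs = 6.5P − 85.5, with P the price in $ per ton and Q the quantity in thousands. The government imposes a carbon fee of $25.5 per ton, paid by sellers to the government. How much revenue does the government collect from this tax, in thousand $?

Tax revenue = $7599 thousand.

Before the tax: set 467 − 2P = 6.5P − 85.5 → P* = $65, Q* = 337.
With the tax collected from sellers, supply shifts: Qs = 6.5(P − 25.5) − 85.5.
New equilibrium: buyers pay $84.5, sellers receive $59, Q = 298. (Wedge: Pb − Ps = 25.5.)
Revenue = t · Q = 25.5 · 298 = $7599.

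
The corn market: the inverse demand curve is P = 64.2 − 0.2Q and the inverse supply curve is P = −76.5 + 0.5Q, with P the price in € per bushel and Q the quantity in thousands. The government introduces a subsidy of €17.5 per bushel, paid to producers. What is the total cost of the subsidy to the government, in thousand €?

Government outlay = €3955 thousand.

Rewrite in direct form: Qd = 321 − 5P and Qs = 2P + 153.
Without the subsidy, 321 − 5P = 2P + 153 gives 7P = 168, so P* = €24 and Q* = 201.
With a per-unit subsidy paid to producers, each receives P + 17.5 per unit sold, so supply becomes Qs = 2(P + 17.5) + 153.
Solving gives Q = 226 with buyers paying €19 and producers receiving €36.5 (the €17.5 wedge).
Outlay = t · Q = 17.5 · 226 = €3955.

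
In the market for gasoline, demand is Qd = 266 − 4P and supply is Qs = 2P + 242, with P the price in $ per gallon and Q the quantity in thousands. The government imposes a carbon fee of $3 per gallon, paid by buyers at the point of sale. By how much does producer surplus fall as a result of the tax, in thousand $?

Producer surplus falls by $496 thousand.

Without the tax, 266 − 4P = 2P + 242 gives 6P = 24, so P* = $4 and Q* = 250.
With the tax collected from buyers, demand (in seller-price terms) shifts: Qd = 266 − 4(P + 3).
Solving gives Q = 246 with buyers paying $5 and sellers receiving $2 (the $3 wedge).
ΔPS is the trapezoid between Q = 246 and Q = 250 of height $2: ½ · (250 + 246) · 2 = $496.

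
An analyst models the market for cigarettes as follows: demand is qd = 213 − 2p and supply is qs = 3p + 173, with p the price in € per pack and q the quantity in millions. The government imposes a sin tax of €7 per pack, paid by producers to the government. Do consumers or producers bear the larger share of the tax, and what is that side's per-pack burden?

Without the tax, 213 − 2p = 3p + 173 gives 5p = 40, so p* = €8 and q* = 197.
With the tax collected from producers, supply shifts: qs = 3(p − 7) + 173.
Solving gives q = 188.6 with consumers paying €12.2 and producers receiving €5.2 (the €7 wedge).
Per-pack burden: consumers €4.2, producers €2.8.
Consumers take the larger share because demand is less price-elastic here (demand slope 2 vs supply slope 3).

Consumers bear the larger share: €4.2 per pack.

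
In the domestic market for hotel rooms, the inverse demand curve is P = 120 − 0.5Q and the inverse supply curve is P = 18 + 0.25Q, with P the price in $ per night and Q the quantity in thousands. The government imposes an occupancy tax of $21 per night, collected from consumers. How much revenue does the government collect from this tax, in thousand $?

Inverting to Q(P) form: Qd = 240 − 2P; Qs = 4P − 72.
Before the tax: set 240 − 2P = 4P − 72 → P* = $52, Q* = 136.
With the tax collected from consumers, demand (in seller-price terms) shifts: Qd = 240 − 2(P + 21).
New equilibrium: consumers pay $66, suppliers receive $45, Q = 108. (Wedge: Pb − Ps = 21.)
Revenue = t · Q = 21 · 108 = $2268.

Tax revenue = $2268 thousand.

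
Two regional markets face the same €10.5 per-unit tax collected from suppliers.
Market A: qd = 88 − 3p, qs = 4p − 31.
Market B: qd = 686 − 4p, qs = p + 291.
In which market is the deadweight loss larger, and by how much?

Market A: pre-tax p* = €17, q* = 37; post-tax q = 19; deadweight loss = €94.5.
Market B: pre-tax p* = €79, q* = 370; post-tax q = 361.6; deadweight loss = €44.1.
Difference: €94.5 vs €44.1 → market A is larger by €50.4.

Market A, by €50.4.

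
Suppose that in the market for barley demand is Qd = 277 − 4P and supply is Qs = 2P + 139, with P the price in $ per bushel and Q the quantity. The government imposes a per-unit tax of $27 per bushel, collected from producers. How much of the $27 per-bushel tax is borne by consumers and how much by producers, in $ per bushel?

Before the tax: set 277 − 4P = 2P + 139 → P* = $23, Q* = 185.
With the tax collected from producers, supply shifts: Qs = 2(P − 27) + 139.
New equilibrium: consumers pay $32, producers receive $5, Q = 149. (Wedge: Pb − Ps = 27.)
Burden on consumers: $9; on producers: $18. (They sum to $27.)

Consumers bear $9 per bushel; producers bear $18 per bushel.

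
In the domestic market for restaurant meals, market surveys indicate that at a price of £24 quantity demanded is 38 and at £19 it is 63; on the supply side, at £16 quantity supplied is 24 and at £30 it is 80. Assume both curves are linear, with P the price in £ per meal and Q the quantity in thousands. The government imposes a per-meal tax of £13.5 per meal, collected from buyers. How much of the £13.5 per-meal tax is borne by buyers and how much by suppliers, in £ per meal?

Buyers bear £6 per meal; suppliers bear £7.5 per meal.

Demand slope: (63 − 38)/(19 − 24) = -5, so Qd = 158 − 5P.
Supply slope: (80 − 24)/(30 − 16) = 4, so Qs = 4P − 40.
Before the tax: set 158 − 5P = 4P − 40 → P* = £22, Q* = 48.
With the tax collected from buyers, demand (in seller-price terms) shifts: Qd = 158 − 5(P + 13.5).
New equilibrium: buyers pay £28, suppliers receive £14.5, Q = 18. (Wedge: Pb − Ps = 13.5.)
Burden on buyers: £6; on suppliers: £7.5. (They sum to £13.5.)
The less price-elastic side of the market bears the larger share of a per-unit tax.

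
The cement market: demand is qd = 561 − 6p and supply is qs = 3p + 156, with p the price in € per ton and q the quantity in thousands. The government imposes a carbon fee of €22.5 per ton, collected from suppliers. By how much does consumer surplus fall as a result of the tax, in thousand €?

Before the tax: set 561 − 6p = 3p + 156 → p* = €45, q* = 291.
With the tax collected from suppliers, supply shifts: qs = 3(p − 22.5) + 156.
New equilibrium: consumers pay €52.5, suppliers receive €30, q = 246. (Wedge: pb − ps = 22.5.)
ΔCS is the trapezoid between Q = 246 and Q = 291 of height €7.5: ½ · (291 + 246) · 7.5 = €2013.75.

Consumer surplus falls by €2013.75 thousand.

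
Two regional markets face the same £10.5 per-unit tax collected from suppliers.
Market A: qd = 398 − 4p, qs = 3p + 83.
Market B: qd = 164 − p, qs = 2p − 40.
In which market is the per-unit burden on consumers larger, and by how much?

Market B, by £2.5.

Market A: pre-tax p* = £45, q* = 218; post-tax q = 200; per-unit burden on consumers = £4.5.
Market B: pre-tax p* = £68, q* = 96; post-tax q = 89; per-unit burden on consumers = £7.
Difference: £4.5 vs £7 → market B is larger by £2.5.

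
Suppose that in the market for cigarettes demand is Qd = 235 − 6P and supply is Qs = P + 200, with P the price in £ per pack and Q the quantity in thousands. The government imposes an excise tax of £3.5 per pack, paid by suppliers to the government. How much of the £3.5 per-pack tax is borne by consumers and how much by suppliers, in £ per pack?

Consumers bear £0.5 per pack; suppliers bear £3 per pack.

Without the tax, 235 − 6P = P + 200 gives 7P = 35, so P* = £5 and Q* = 205.
With the tax collected from suppliers, supply shifts: Qs = (P − 3.5) + 200.
Solving gives Q = 202 with consumers paying £5.5 and suppliers receiving £2 (the £3.5 wedge).
Burden on consumers: £0.5; on suppliers: £3. (They sum to £3.5.)
The less price-elastic side of the market bears the larger share of a per-unit tax.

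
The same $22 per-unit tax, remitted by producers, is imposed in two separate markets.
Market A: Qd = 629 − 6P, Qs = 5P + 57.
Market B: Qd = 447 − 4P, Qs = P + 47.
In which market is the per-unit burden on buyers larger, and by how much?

Market A, by $5.6.

Market A: pre-tax P* = $52, Q* = 317; post-tax Q = 257; per-unit burden on buyers = $10.
Market B: pre-tax P* = $80, Q* = 127; post-tax Q = 109.4; per-unit burden on buyers = $4.4.
Difference: $10 vs $4.4 → market A is larger by $5.6.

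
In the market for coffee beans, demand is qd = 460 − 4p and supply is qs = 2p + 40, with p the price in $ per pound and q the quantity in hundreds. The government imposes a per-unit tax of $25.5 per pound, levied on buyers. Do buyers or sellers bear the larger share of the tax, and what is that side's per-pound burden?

Sellers bear the larger share: $17 per pound.

Before the tax: set 460 − 4p = 2p + 40 → p* = $70, q* = 180.
With the tax collected from buyers, demand (in seller-price terms) shifts: qd = 460 − 4(p + 25.5).
New equilibrium: buyers pay $78.5, sellers receive $53, q = 146. (Wedge: pb − ps = 25.5.)
Per-pound burden: buyers $8.5, sellers $17.
Sellers take the larger share because supply is less price-elastic here (demand slope 4 vs supply slope 2).
The less price-elastic side of the market bears the larger share of a per-unit tax.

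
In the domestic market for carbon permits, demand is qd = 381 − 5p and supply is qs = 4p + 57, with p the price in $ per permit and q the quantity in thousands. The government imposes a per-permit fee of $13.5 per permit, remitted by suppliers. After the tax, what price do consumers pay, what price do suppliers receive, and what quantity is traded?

Consumers pay $42; suppliers receive $28.5; quantity = 171.

Before the tax: set 381 − 5p = 4p + 57 → p* = $36, q* = 201.
With the tax collected from suppliers, supply shifts: qs = 4(p − 13.5) + 57.
New equilibrium: consumers pay $42, suppliers receive $28.5, q = 171. (Wedge: pb − ps = 13.5.)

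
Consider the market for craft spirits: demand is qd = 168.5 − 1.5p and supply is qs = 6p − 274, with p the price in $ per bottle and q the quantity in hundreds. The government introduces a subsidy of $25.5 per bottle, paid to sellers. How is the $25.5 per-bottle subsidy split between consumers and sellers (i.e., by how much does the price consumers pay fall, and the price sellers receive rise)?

Consumers gain $20.4 per bottle; sellers gain $5.1 per bottle.

Without the subsidy, 168.5 − 1.5p = 6p − 274 gives 7.5p = 442.5, so p* = $59 and q* = 80.
With a per-unit subsidy paid to sellers, each receives p + 25.5 per unit sold, so supply becomes qs = 6(p + 25.5) − 274.
New equilibrium: consumers pay $38.6, sellers receive $64.1, q = 110.6. (Wedge: pb − ps = −25.5.)
Gain to consumers: $20.4; to sellers: $5.1. (They sum to $25.5.)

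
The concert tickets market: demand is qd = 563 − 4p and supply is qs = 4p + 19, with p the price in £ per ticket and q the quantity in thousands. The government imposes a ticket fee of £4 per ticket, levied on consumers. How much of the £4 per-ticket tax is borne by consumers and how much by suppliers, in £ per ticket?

Before the tax: set 563 − 4p = 4p + 19 → p* = £68, q* = 291.
With the tax collected from consumers, demand (in seller-price terms) shifts: qd = 563 − 4(p + 4).
New equilibrium: consumers pay £70, suppliers receive £66, q = 283. (Wedge: pb − ps = 4.)
Burden on consumers: £2; on suppliers: £2. (They sum to £4.)
The less price-elastic side of the market bears the larger share of a per-unit tax.

Consumers bear £2 per ticket; suppliers bear £2 per ticket.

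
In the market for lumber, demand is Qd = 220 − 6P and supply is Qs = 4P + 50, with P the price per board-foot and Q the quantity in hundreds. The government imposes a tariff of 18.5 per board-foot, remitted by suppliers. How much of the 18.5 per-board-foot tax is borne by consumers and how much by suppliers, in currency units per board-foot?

Consumers bear 7.4 per board-foot; suppliers bear 11.1 per board-foot.

Before the tax: set 220 − 6P = 4P + 50 → P* = 17, Q* = 118.
With the tax collected from suppliers, supply shifts: Qs = 4(P − 18.5) + 50.
Solving gives Q = 73.6 with consumers paying 24.4 and suppliers receiving 5.9 (the 18.5 wedge).
Burden on consumers: 7.4; on suppliers: 11.1. (They sum to 18.5.)
The less price-elastic side of the market bears the larger share of a per-unit tax.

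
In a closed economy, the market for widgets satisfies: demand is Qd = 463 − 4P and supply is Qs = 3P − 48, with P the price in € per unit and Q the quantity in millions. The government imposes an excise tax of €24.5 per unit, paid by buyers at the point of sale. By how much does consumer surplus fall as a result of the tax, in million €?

Before the tax: set 463 − 4P = 3P − 48 → P* = €73, Q* = 171.
With the tax collected from buyers, demand (in seller-price terms) shifts: Qd = 463 − 4(P + 24.5).
New equilibrium: buyers pay €83.5, suppliers receive €59, Q = 129. (Wedge: Pb − Ps = 24.5.)
ΔCS is the trapezoid between Q = 129 and Q = 171 of height €10.5: ½ · (171 + 129) · 10.5 = €1575.

Consumer surplus falls by €1575 million.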